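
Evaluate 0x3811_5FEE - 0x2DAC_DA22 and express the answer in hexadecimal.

0xA6485CC

Subtract column by column in base 16:
  E-2 → C
  E-2 → C
  F-A → 5
  5-D → 8 (borrow)
  1-C-1 → 4 (borrow)
  1-A-1 → 6 (borrow)
  8-D-1 → A (borrow)
  3-2-1 → 0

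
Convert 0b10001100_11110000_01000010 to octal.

Group the bits in threes: 100 011 001 111 000 001 000 010 → 43170102.

0o43170102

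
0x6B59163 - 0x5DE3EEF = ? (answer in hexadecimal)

Subtract column by column in base 16:
  3-F → 4 (borrow)
  6-E-1 → 7 (borrow)
  1-E-1 → 2 (borrow)
  9-3-1 → 5
  5-E → 7 (borrow)
  B-D-1 → D (borrow)
  6-5-1 → 0

0xD75274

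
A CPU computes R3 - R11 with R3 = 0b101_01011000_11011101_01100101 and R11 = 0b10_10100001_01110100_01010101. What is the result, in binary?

Subtract column by column in base 2:
  1-1 → 0
  0-0 → 0
  1-1 → 0
  0-0 → 0
  0-1 → 1 (borrow)
  1-0-1 → 0
  1-1 → 0
  0-0 → 0
  1-0 → 1
  0-0 → 0
  1-1 → 0
  1-0 → 1
  1-1 → 0
  0-1 → 1 (borrow)
  1-1-1 → 1 (borrow)
  1-0-1 → 0
  0-1 → 1 (borrow)
  0-0-1 → 1 (borrow)
  0-0-1 → 1 (borrow)
  1-0-1 → 0
  1-0 → 1
  0-1 → 1 (borrow)
  1-0-1 → 0
  0-1 → 1 (borrow)
  1-0-1 → 0
  0-1 → 1 (borrow)
  1-0-1 → 0

0b10101101110110100100010000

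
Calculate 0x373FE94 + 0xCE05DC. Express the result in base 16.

0x4420470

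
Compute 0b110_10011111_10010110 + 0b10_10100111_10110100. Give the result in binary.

Add column by column in base 2, right to left:
  0+0 = 0
  1+0 = 1
  1+1 = 0 carry 1
  0+0+1 = 1
  1+1 = 0 carry 1
  0+1+1 = 0 carry 1
  0+0+1 = 1
  1+1 = 0 carry 1
  1+1+1 = 1 carry 1
  1+1+1 = 1 carry 1
  1+1+1 = 1 carry 1
  1+0+1 = 0 carry 1
  1+0+1 = 0 carry 1
  0+1+1 = 0 carry 1
  0+0+1 = 1
  1+1 = 0 carry 1
  0+0+1 = 1
  1+1 = 0 carry 1
  1+0+1 = 0 carry 1
  final carry 1

0b10010100011101001010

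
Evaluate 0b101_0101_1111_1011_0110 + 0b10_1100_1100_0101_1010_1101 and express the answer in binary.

0b1100100010010101100011

Add column by column in base 2, right to left:
  0+1 = 1
  1+0 = 1
  1+1 = 0 carry 1
  0+1+1 = 0 carry 1
  1+0+1 = 0 carry 1
  1+1+1 = 1 carry 1
  0+0+1 = 1
  1+1 = 0 carry 1
  1+1+1 = 1 carry 1
  1+0+1 = 0 carry 1
  1+1+1 = 1 carry 1
  1+0+1 = 0 carry 1
  1+0+1 = 0 carry 1
  0+0+1 = 1
  1+1 = 0 carry 1
  0+1+1 = 0 carry 1
  1+0+1 = 0 carry 1
  0+0+1 = 1
  1+1 = 0 carry 1
  0+1+1 = 0 carry 1
  0+0+1 = 1
  0+1 = 1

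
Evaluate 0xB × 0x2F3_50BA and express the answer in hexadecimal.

Multiply each base-16 digit by 11, carrying:
  A×11 = 110 → write E carry 6
  B×11+6 = 127 → write F carry 7
  0×11+7 = 7 → write 7
  5×11 = 55 → write 7 carry 3
  3×11+3 = 36 → write 4 carry 2
  F×11+2 = 167 → write 7 carry 10
  2×11+10 = 32 → write 0 carry 2
  remaining carry: 2

0x207477FE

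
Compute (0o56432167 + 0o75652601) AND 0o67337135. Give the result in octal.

0o44304130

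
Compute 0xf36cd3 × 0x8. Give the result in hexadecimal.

0x79b6698

Multiply each base-16 digit by 8, carrying:
  3×8 = 24 → write 8 carry 1
  d×8+1 = 105 → write 9 carry 6
  c×8+6 = 102 → write 6 carry 6
  6×8+6 = 54 → write 6 carry 3
  3×8+3 = 27 → write b carry 1
  f×8+1 = 121 → write 9 carry 7
  remaining carry: 7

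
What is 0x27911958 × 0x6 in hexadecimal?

0xED669810

Multiply each base-16 digit by 6, carrying:
  8×6 = 48 → write 0 carry 3
  5×6+3 = 33 → write 1 carry 2
  9×6+2 = 56 → write 8 carry 3
  1×6+3 = 9 → write 9
  1×6 = 6 → write 6
  9×6 = 54 → write 6 carry 3
  7×6+3 = 45 → write D carry 2
  2×6+2 = 14 → write E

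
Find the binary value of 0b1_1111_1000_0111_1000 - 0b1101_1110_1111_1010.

Subtract column by column in base 2:
  0-0 → 0
  0-1 → 1 (borrow)
  0-0-1 → 1 (borrow)
  1-1-1 → 1 (borrow)
  1-1-1 → 1 (borrow)
  1-1-1 → 1 (borrow)
  1-1-1 → 1 (borrow)
  0-1-1 → 0 (borrow)
  0-0-1 → 1 (borrow)
  0-1-1 → 0 (borrow)
  0-1-1 → 0 (borrow)
  1-1-1 → 1 (borrow)
  1-1-1 → 1 (borrow)
  1-0-1 → 0
  1-1 → 0
  1-1 → 0
  1-0 → 1

0b10001100101111110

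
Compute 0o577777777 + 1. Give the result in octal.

0o600000000

The trailing 8 digits are 7 (max in base 8), so adding 1 cascades: they roll to 0 and the next digit up increments.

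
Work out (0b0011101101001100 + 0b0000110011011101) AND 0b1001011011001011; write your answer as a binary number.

0b1001

Add column by column in base 2, right to left:
  0+1 = 1
  0+0 = 0
  1+1 = 0 carry 1
  1+1+1 = 1 carry 1
  0+1+1 = 0 carry 1
  0+0+1 = 1
  1+1 = 0 carry 1
  0+1+1 = 0 carry 1
  1+0+1 = 0 carry 1
  1+0+1 = 0 carry 1
  0+1+1 = 0 carry 1
  1+1+1 = 1 carry 1
  1+0+1 = 0 carry 1
  1+0+1 = 0 carry 1
  final carry 1
Sum = 0b100100000101001; now AND with 0b1001011011001011:
  0100100000101001
& 1001011011001011
= 0000000000001001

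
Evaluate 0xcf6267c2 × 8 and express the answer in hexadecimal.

0x67b133e10

Multiply each base-16 digit by 8, carrying:
  2×8 = 16 → write 0 carry 1
  c×8+1 = 97 → write 1 carry 6
  7×8+6 = 62 → write e carry 3
  6×8+3 = 51 → write 3 carry 3
  2×8+3 = 19 → write 3 carry 1
  6×8+1 = 49 → write 1 carry 3
  f×8+3 = 123 → write b carry 7
  c×8+7 = 103 → write 7 carry 6
  remaining carry: 6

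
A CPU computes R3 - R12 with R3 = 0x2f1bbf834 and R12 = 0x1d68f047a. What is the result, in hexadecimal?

Subtract column by column in base 16:
  4-a → a (borrow)
  3-7-1 → b (borrow)
  8-4-1 → 3
  f-0 → f
  b-f → c (borrow)
  b-8-1 → 2
  1-6 → b (borrow)
  f-d-1 → 1
  2-1 → 1

0x11b2cf3ba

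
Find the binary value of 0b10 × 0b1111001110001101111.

0b11110011100011011110

Multiply each base-2 digit by 2, carrying:
  1×2 = 2 → write 0 carry 1
  1×2+1 = 3 → write 1 carry 1
  1×2+1 = 3 → write 1 carry 1
  1×2+1 = 3 → write 1 carry 1
  0×2+1 = 1 → write 1
  1×2 = 2 → write 0 carry 1
  1×2+1 = 3 → write 1 carry 1
  0×2+1 = 1 → write 1
  0×2 = 0 → write 0
  0×2 = 0 → write 0
  1×2 = 2 → write 0 carry 1
  1×2+1 = 3 → write 1 carry 1
  1×2+1 = 3 → write 1 carry 1
  0×2+1 = 1 → write 1
  0×2 = 0 → write 0
  1×2 = 2 → write 0 carry 1
  1×2+1 = 3 → write 1 carry 1
  1×2+1 = 3 → write 1 carry 1
  1×2+1 = 3 → write 1 carry 1
  remaining carry: 1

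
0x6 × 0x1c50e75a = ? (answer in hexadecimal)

Multiply each base-16 digit by 6, carrying:
  a×6 = 60 → write c carry 3
  5×6+3 = 33 → write 1 carry 2
  7×6+2 = 44 → write c carry 2
  e×6+2 = 86 → write 6 carry 5
  0×6+5 = 5 → write 5
  5×6 = 30 → write e carry 1
  c×6+1 = 73 → write 9 carry 4
  1×6+4 = 10 → write a

0xa9e56c1c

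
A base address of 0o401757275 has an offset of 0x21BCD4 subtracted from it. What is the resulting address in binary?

0o401757275 = 0b100000001111101111010111101 in binary.
0x21BCD4 = 0b1000011011110011010100 in binary.
Subtract column by column in base 2:
  1-0 → 1
  0-0 → 0
  1-1 → 0
  1-0 → 1
  1-1 → 0
  1-0 → 1
  0-1 → 1 (borrow)
  1-1-1 → 1 (borrow)
  0-0-1 → 1 (borrow)
  1-0-1 → 0
  1-1 → 0
  1-1 → 0
  1-1 → 0
  0-1 → 1 (borrow)
  1-0-1 → 0
  1-1 → 0
  1-1 → 0
  1-0 → 1
  1-0 → 1
  0-0 → 0
  0-0 → 0
  0-1 → 1 (borrow)
  0-0-1 → 1 (borrow)
  0-0-1 → 1 (borrow)
  0-0-1 → 1 (borrow)
  0-0-1 → 1 (borrow)
  1-0-1 → 0

0b11111001100010000111101001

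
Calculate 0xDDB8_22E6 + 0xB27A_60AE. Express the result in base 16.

0x190328394

Add column by column in base 16, right to left:
  6+E = 4 carry 1
  E+A+1 = 9 carry 1
  2+0+1 = 3
  2+6 = 8
  8+A = 2 carry 1
  B+7+1 = 3 carry 1
  D+2+1 = 0 carry 1
  D+B+1 = 9 carry 1
  final carry 1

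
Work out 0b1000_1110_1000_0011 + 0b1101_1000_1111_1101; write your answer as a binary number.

Add column by column in base 2, right to left:
  1+1 = 0 carry 1
  1+0+1 = 0 carry 1
  0+1+1 = 0 carry 1
  0+1+1 = 0 carry 1
  0+1+1 = 0 carry 1
  0+1+1 = 0 carry 1
  0+1+1 = 0 carry 1
  1+1+1 = 1 carry 1
  0+0+1 = 1
  1+0 = 1
  1+0 = 1
  1+1 = 0 carry 1
  0+1+1 = 0 carry 1
  0+0+1 = 1
  0+1 = 1
  1+1 = 0 carry 1
  final carry 1

0b10110011110000000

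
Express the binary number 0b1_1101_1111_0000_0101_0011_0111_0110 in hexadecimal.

Group the bits into nibbles: 0001 1101 1111 0000 0101 0011 0111 0110 → 1df05376.

0x1df05376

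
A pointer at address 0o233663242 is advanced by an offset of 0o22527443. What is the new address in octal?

0o256412705

Add column by column in base 8, right to left:
  2+3 = 5
  4+4 = 0 carry 1
  2+4+1 = 7
  3+7 = 2 carry 1
  6+2+1 = 1 carry 1
  6+5+1 = 4 carry 1
  3+2+1 = 6
  3+2 = 5
  2+0 = 2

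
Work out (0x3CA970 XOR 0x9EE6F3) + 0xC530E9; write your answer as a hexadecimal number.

0x167806C

First 0x3CA970 XOR 0x9EE6F3 = 0xA24F83.
Add column by column in base 16, right to left:
  3+9 = C
  8+E = 6 carry 1
  F+0+1 = 0 carry 1
  4+3+1 = 8
  2+5 = 7
  A+C = 6 carry 1
  final carry 1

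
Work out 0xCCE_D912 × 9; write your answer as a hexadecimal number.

0x7345A1A2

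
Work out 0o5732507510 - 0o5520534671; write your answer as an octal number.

Subtract column by column in base 8:
  0-1 → 7 (borrow)
  1-7-1 → 1 (borrow)
  5-6-1 → 6 (borrow)
  7-4-1 → 2
  0-3 → 5 (borrow)
  5-5-1 → 7 (borrow)
  2-0-1 → 1
  3-2 → 1
  7-5 → 2
  5-5 → 0

0o211752617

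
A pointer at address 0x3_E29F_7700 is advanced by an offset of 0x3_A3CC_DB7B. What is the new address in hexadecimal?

0x7866C527B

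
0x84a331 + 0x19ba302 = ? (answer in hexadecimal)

0x2204633

Add column by column in base 16, right to left:
  1+2 = 3
  3+0 = 3
  3+3 = 6
  a+a = 4 carry 1
  4+b+1 = 0 carry 1
  8+9+1 = 2 carry 1
  0+1+1 = 2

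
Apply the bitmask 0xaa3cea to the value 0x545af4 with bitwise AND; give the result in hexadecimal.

0x0018e0

AND each hex digit independently (no carries):
  5&a=0, 4&a=0, 5&3=1, a&c=8, f&e=e, 4&a=0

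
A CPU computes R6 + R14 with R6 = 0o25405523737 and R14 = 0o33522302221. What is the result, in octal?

0o61130026160

Add column by column in base 8, right to left:
  7+1 = 0 carry 1
  3+2+1 = 6
  7+2 = 1 carry 1
  3+2+1 = 6
  2+0 = 2
  5+3 = 0 carry 1
  5+2+1 = 0 carry 1
  0+2+1 = 3
  4+5 = 1 carry 1
  5+3+1 = 1 carry 1
  2+3+1 = 6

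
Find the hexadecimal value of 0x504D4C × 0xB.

Multiply each base-16 digit by 11, carrying:
  C×11 = 132 → write 4 carry 8
  4×11+8 = 52 → write 4 carry 3
  D×11+3 = 146 → write 2 carry 9
  4×11+9 = 53 → write 5 carry 3
  0×11+3 = 3 → write 3
  5×11 = 55 → write 7 carry 3
  remaining carry: 3

0x3735244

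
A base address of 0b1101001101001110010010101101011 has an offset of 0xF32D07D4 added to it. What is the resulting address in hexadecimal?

0x15CD42D3F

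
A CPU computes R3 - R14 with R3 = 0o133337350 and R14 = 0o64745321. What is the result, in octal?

Subtract column by column in base 8:
  0-1 → 7 (borrow)
  5-2-1 → 2
  3-3 → 0
  7-5 → 2
  3-4 → 7 (borrow)
  3-7-1 → 3 (borrow)
  3-4-1 → 6 (borrow)
  3-6-1 → 4 (borrow)
  1-0-1 → 0

0o46372027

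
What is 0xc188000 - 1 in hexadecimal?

The trailing 3 digits are 0, so subtracting 1 borrows through: they become F and the next digit up decrements.

0xc187fff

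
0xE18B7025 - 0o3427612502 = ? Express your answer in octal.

0xE18B7025 = 0o34142670045 in octal.
Subtract column by column in base 8:
  5-2 → 3
  4-0 → 4
  0-5 → 3 (borrow)
  0-2-1 → 5 (borrow)
  7-1-1 → 5
  6-6 → 0
  2-7 → 3 (borrow)
  4-2-1 → 1
  1-4 → 5 (borrow)
  4-3-1 → 0
  3-0 → 3

0o30513055343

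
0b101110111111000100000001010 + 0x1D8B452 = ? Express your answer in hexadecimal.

0x7B83C5C

0b101110111111000100000001010 = 0x5DF880A in hexadecimal.
Add column by column in base 16, right to left:
  A+2 = C
  0+5 = 5
  8+4 = C
  8+B = 3 carry 1
  F+8+1 = 8 carry 1
  D+D+1 = B carry 1
  5+1+1 = 7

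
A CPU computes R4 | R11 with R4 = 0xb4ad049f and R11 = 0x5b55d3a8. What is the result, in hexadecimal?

0xfffdd7bf

OR each hex digit independently (no carries):
  b|5=f, 4|b=f, a|5=f, d|5=d, 0|d=d, 4|3=7, 9|a=b, f|8=f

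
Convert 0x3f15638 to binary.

0b11111100010101011000111000

Expand each hex digit to 4 bits: 3=0011 f=1111 1=0001 5=0101 6=0110 3=0011 8=1000.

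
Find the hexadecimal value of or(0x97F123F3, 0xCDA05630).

0xDFF177F3

OR each hex digit independently (no carries):
  9|C=D, 7|D=F, F|A=F, 1|0=1, 2|5=7, 3|6=7, F|3=F, 3|0=3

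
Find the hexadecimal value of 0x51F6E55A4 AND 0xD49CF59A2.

0x5094E51A0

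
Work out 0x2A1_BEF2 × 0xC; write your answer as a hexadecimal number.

Multiply each base-16 digit by 12, carrying:
  2×12 = 24 → write 8 carry 1
  F×12+1 = 181 → write 5 carry 11
  E×12+11 = 179 → write 3 carry 11
  B×12+11 = 143 → write F carry 8
  1×12+8 = 20 → write 4 carry 1
  A×12+1 = 121 → write 9 carry 7
  2×12+7 = 31 → write F carry 1
  remaining carry: 1

0x1F94F358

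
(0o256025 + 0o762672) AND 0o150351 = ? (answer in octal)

0o40311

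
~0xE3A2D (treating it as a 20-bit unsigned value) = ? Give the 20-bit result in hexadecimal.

Each hex digit d becomes F−d:
  E→1, 3→C, A→5, 2→D, D→2

0x1C5D2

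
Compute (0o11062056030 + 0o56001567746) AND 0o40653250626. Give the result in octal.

0o40043240626

Add column by column in base 8, right to left:
  0+6 = 6
  3+4 = 7
  0+7 = 7
  6+7 = 5 carry 1
  5+6+1 = 4 carry 1
  0+5+1 = 6
  2+1 = 3
  6+0 = 6
  0+0 = 0
  1+6 = 7
  1+5 = 6
Sum = 0o67063645776; now AND with 0o40653250626:
  6&4=4, 7&0=0, 0&6=0, 6&5=4, 3&3=3, 6&2=2, 4&5=4, 5&0=0, 7&6=6, 7&2=2, 6&6=6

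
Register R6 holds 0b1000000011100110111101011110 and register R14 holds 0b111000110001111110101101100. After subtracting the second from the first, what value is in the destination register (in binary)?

Subtract column by column in base 2:
  0-0 → 0
  1-0 → 1
  1-1 → 0
  1-1 → 0
  1-0 → 1
  0-1 → 1 (borrow)
  1-1-1 → 1 (borrow)
  0-0-1 → 1 (borrow)
  1-1-1 → 1 (borrow)
  1-0-1 → 0
  1-1 → 0
  1-1 → 0
  0-1 → 1 (borrow)
  1-1-1 → 1 (borrow)
  1-1-1 → 1 (borrow)
  0-1-1 → 0 (borrow)
  0-0-1 → 1 (borrow)
  1-0-1 → 0
  1-0 → 1
  1-1 → 0
  0-1 → 1 (borrow)
  0-0-1 → 1 (borrow)
  0-0-1 → 1 (borrow)
  0-0-1 → 1 (borrow)
  0-1-1 → 0 (borrow)
  0-1-1 → 0 (borrow)
  0-1-1 → 0 (borrow)
  1-0-1 → 0

0b111101010111000111110010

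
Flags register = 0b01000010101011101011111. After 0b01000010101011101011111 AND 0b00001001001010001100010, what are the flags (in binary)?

0b00000000001010001000010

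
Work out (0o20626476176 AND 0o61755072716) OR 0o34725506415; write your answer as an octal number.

0o34725576517

0o20626476176 AND 0o61755072716 = 0o20604072116.
Then OR with 0o34725506415.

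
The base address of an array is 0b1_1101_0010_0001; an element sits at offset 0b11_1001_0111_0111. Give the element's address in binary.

Add column by column in base 2, right to left:
  1+1 = 0 carry 1
  0+1+1 = 0 carry 1
  0+1+1 = 0 carry 1
  0+0+1 = 1
  0+1 = 1
  1+1 = 0 carry 1
  0+1+1 = 0 carry 1
  0+0+1 = 1
  1+1 = 0 carry 1
  0+0+1 = 1
  1+0 = 1
  1+1 = 0 carry 1
  1+1+1 = 1 carry 1
  0+1+1 = 0 carry 1
  final carry 1

0b101011010011000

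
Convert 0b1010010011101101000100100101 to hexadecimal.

0xA4ED125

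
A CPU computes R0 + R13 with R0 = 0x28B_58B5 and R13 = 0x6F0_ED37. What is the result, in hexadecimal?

0x97C45EC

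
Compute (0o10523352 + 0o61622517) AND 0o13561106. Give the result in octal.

0o12140000

Add column by column in base 8, right to left:
  2+7 = 1 carry 1
  5+1+1 = 7
  3+5 = 0 carry 1
  3+2+1 = 6
  2+2 = 4
  5+6 = 3 carry 1
  0+1+1 = 2
  1+6 = 7
Sum = 0o72346071; now AND with 0o13561106:
  7&1=1, 2&3=2, 3&5=1, 4&6=4, 6&1=0, 0&1=0, 7&0=0, 1&6=0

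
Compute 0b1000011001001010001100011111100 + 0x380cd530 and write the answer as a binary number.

0x380cd530 = 0b111000000011001101010100110000 in binary.
Add column by column in base 2, right to left:
  0+0 = 0
  0+0 = 0
  1+0 = 1
  1+0 = 1
  1+1 = 0 carry 1
  1+1+1 = 1 carry 1
  1+0+1 = 0 carry 1
  1+0+1 = 0 carry 1
  0+1+1 = 0 carry 1
  0+0+1 = 1
  0+1 = 1
  1+0 = 1
  1+1 = 0 carry 1
  0+0+1 = 1
  0+1 = 1
  0+1 = 1
  1+0 = 1
  0+0 = 0
  1+1 = 0 carry 1
  0+1+1 = 0 carry 1
  0+0+1 = 1
  1+0 = 1
  0+0 = 0
  0+0 = 0
  1+0 = 1
  1+0 = 1
  0+0 = 0
  0+1 = 1
  0+1 = 1
  0+1 = 1
  1+0 = 1

0b1111011001100011110111000101100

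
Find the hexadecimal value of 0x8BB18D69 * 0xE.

0x7A3B5BBBE

Multiply each base-16 digit by 14, carrying:
  9×14 = 126 → write E carry 7
  6×14+7 = 91 → write B carry 5
  D×14+5 = 187 → write B carry 11
  8×14+11 = 123 → write B carry 7
  1×14+7 = 21 → write 5 carry 1
  B×14+1 = 155 → write B carry 9
  B×14+9 = 163 → write 3 carry 10
  8×14+10 = 122 → write A carry 7
  remaining carry: 7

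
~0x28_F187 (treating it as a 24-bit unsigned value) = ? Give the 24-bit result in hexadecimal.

0xD70E78

Each hex digit d becomes F−d:
  2→D, 8→7, F→0, 1→E, 8→7, 7→8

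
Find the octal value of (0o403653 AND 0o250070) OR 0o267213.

0o403653 AND 0o250070 = 0o000050.
Then OR with 0o267213.

0o267253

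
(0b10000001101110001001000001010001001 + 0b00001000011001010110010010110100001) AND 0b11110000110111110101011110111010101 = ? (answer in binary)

0b10000000000111010101010100000000000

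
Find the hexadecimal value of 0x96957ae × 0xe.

0x83c2cb84

Multiply each base-16 digit by 14, carrying:
  e×14 = 196 → write 4 carry 12
  a×14+12 = 152 → write 8 carry 9
  7×14+9 = 107 → write b carry 6
  5×14+6 = 76 → write c carry 4
  9×14+4 = 130 → write 2 carry 8
  6×14+8 = 92 → write c carry 5
  9×14+5 = 131 → write 3 carry 8
  remaining carry: 8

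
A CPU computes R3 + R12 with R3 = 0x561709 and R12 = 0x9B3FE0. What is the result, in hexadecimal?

0xF156E9

Add column by column in base 16, right to left:
  9+0 = 9
  0+E = E
  7+F = 6 carry 1
  1+3+1 = 5
  6+B = 1 carry 1
  5+9+1 = F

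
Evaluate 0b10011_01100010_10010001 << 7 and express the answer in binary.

Left shift by 7: append 7 zero bits.

0b1001101100010100100010000000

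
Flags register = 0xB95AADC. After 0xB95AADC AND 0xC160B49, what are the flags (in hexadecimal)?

0x8140A48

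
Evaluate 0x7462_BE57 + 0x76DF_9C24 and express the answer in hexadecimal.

Add column by column in base 16, right to left:
  7+4 = B
  5+2 = 7
  E+C = A carry 1
  B+9+1 = 5 carry 1
  2+F+1 = 2 carry 1
  6+D+1 = 4 carry 1
  4+6+1 = B
  7+7 = E

0xEB425A7B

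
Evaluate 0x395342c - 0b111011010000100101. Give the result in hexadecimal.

0x3918007

0b111011010000100101 = 0x3b425 in hexadecimal.
Subtract column by column in base 16:
  c-5 → 7
  2-2 → 0
  4-4 → 0
  3-b → 8 (borrow)
  5-3-1 → 1
  9-0 → 9
  3-0 → 3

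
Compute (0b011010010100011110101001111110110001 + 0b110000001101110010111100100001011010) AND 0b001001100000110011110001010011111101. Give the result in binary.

0b1000100000010001100000000000001001

Add column by column in base 2, right to left:
  1+0 = 1
  0+1 = 1
  0+0 = 0
  0+1 = 1
  1+1 = 0 carry 1
  1+0+1 = 0 carry 1
  0+1+1 = 0 carry 1
  1+0+1 = 0 carry 1
  1+0+1 = 0 carry 1
  1+0+1 = 0 carry 1
  1+0+1 = 0 carry 1
  1+1+1 = 1 carry 1
  1+0+1 = 0 carry 1
  0+0+1 = 1
  0+1 = 1
  1+1 = 0 carry 1
  0+1+1 = 0 carry 1
  1+1+1 = 1 carry 1
  0+0+1 = 1
  1+1 = 0 carry 1
  1+0+1 = 0 carry 1
  1+0+1 = 0 carry 1
  1+1+1 = 1 carry 1
  0+1+1 = 0 carry 1
  0+1+1 = 0 carry 1
  0+0+1 = 1
  1+1 = 0 carry 1
  0+1+1 = 0 carry 1
  1+0+1 = 0 carry 1
  0+0+1 = 1
  0+0 = 0
  1+0 = 1
  0+0 = 0
  1+0 = 1
  1+1 = 0 carry 1
  0+1+1 = 0 carry 1
  final carry 1
Sum = 0b1001010100010010001100110100000001011; now AND with 0b001001100000110011110001010011111101:
  1001010100010010001100110100000001011
& 0001001100000110011110001010011111101
= 0001000100000010001100000000000001001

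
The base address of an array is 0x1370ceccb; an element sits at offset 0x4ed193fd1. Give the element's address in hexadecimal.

Add column by column in base 16, right to left:
  b+1 = c
  c+d = 9 carry 1
  c+f+1 = c carry 1
  e+3+1 = 2 carry 1
  c+9+1 = 6 carry 1
  0+1+1 = 2
  7+d = 4 carry 1
  3+e+1 = 2 carry 1
  1+4+1 = 6

0x624262c9c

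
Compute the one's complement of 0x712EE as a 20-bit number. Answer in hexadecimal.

0x8ED11

Each hex digit d becomes F−d:
  7→8, 1→E, 2→D, E→1, E→1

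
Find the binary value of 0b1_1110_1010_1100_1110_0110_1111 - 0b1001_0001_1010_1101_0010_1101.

0b1010110010010000101000010

Subtract column by column in base 2:
  1-1 → 0
  1-0 → 1
  1-1 → 0
  1-1 → 0
  0-0 → 0
  1-1 → 0
  1-0 → 1
  0-0 → 0
  0-1 → 1 (borrow)
  1-0-1 → 0
  1-1 → 0
  1-1 → 0
  0-0 → 0
  0-1 → 1 (borrow)
  1-0-1 → 0
  1-1 → 0
  0-1 → 1 (borrow)
  1-0-1 → 0
  0-0 → 0
  1-0 → 1
  0-1 → 1 (borrow)
  1-0-1 → 0
  1-0 → 1
  1-1 → 0
  1-0 → 1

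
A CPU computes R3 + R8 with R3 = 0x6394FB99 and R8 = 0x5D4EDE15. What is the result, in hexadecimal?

0xC0E3D9AE

Add column by column in base 16, right to left:
  9+5 = E
  9+1 = A
  B+E = 9 carry 1
  F+D+1 = D carry 1
  4+E+1 = 3 carry 1
  9+4+1 = E
  3+D = 0 carry 1
  6+5+1 = C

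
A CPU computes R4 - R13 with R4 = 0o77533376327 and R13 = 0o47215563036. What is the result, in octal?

Subtract column by column in base 8:
  7-6 → 1
  2-3 → 7 (borrow)
  3-0-1 → 2
  6-3 → 3
  7-6 → 1
  3-5 → 6 (borrow)
  3-5-1 → 5 (borrow)
  3-1-1 → 1
  5-2 → 3
  7-7 → 0
  7-4 → 3

0o30315613271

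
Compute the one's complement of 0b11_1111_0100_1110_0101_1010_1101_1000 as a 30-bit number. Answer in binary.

Invert each bit: 111111010011100101101011011000 → 000000101100011010010100100111.

0b000000101100011010010100100111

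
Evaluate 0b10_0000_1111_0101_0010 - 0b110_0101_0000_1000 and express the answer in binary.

0b11010101001001010

Subtract column by column in base 2:
  0-0 → 0
  1-0 → 1
  0-0 → 0
  0-1 → 1 (borrow)
  1-0-1 → 0
  0-0 → 0
  1-0 → 1
  0-0 → 0
  1-1 → 0
  1-0 → 1
  1-1 → 0
  1-0 → 1
  0-0 → 0
  0-1 → 1 (borrow)
  0-1-1 → 0 (borrow)
  0-0-1 → 1 (borrow)
  0-0-1 → 1 (borrow)
  1-0-1 → 0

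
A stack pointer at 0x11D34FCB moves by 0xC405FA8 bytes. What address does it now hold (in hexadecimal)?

Add column by column in base 16, right to left:
  B+8 = 3 carry 1
  C+A+1 = 7 carry 1
  F+F+1 = F carry 1
  4+5+1 = A
  3+0 = 3
  D+4 = 1 carry 1
  1+C+1 = E
  1+0 = 1

0x1E13AF73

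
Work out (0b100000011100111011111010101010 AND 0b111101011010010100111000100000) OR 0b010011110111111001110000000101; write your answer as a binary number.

0b100000011100111011111010101010 AND 0b111101011010010100111000100000 = 0b100000011000010000111000100000.
Then OR with 0b010011110111111001110000000101.

0b110011111111111001111000100101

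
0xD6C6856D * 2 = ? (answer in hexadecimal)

Multiply each base-16 digit by 2, carrying:
  D×2 = 26 → write A carry 1
  6×2+1 = 13 → write D
  5×2 = 10 → write A
  8×2 = 16 → write 0 carry 1
  6×2+1 = 13 → write D
  C×2 = 24 → write 8 carry 1
  6×2+1 = 13 → write D
  D×2 = 26 → write A carry 1
  remaining carry: 1

0x1AD8D0ADA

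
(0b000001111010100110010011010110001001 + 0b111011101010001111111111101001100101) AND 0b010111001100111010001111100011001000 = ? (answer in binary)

0b10101000100110010000010100011001000

Add column by column in base 2, right to left:
  1+1 = 0 carry 1
  0+0+1 = 1
  0+1 = 1
  1+0 = 1
  0+0 = 0
  0+1 = 1
  0+1 = 1
  1+0 = 1
  1+0 = 1
  0+1 = 1
  1+0 = 1
  0+1 = 1
  1+1 = 0 carry 1
  1+1+1 = 1 carry 1
  0+1+1 = 0 carry 1
  0+1+1 = 0 carry 1
  1+1+1 = 1 carry 1
  0+1+1 = 0 carry 1
  0+1+1 = 0 carry 1
  1+1+1 = 1 carry 1
  1+1+1 = 1 carry 1
  0+1+1 = 0 carry 1
  0+0+1 = 1
  1+0 = 1
  0+0 = 0
  1+1 = 0 carry 1
  0+0+1 = 1
  1+1 = 0 carry 1
  1+0+1 = 0 carry 1
  1+1+1 = 1 carry 1
  1+1+1 = 1 carry 1
  0+1+1 = 0 carry 1
  0+0+1 = 1
  0+1 = 1
  0+1 = 1
  0+1 = 1
Sum = 0b111101100100110110010010111111101110; now AND with 0b010111001100111010001111100011001000:
  111101100100110110010010111111101110
& 010111001100111010001111100011001000
= 010101000100110010000010100011001000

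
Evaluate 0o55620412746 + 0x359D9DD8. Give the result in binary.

0o55620412746 = 0b101101110010000100001010111100110 in binary.
0x359D9DD8 = 0b110101100111011001110111011000 in binary.
Add column by column in base 2, right to left:
  0+0 = 0
  1+0 = 1
  1+0 = 1
  0+1 = 1
  0+1 = 1
  1+0 = 1
  1+1 = 0 carry 1
  1+1+1 = 1 carry 1
  1+1+1 = 1 carry 1
  0+0+1 = 1
  1+1 = 0 carry 1
  0+1+1 = 0 carry 1
  1+1+1 = 1 carry 1
  0+0+1 = 1
  0+0 = 0
  0+1 = 1
  0+1 = 1
  1+0 = 1
  0+1 = 1
  0+1 = 1
  0+1 = 1
  0+0 = 0
  1+0 = 1
  0+1 = 1
  0+1 = 1
  1+0 = 1
  1+1 = 0 carry 1
  1+0+1 = 0 carry 1
  0+1+1 = 0 carry 1
  1+1+1 = 1 carry 1
  1+0+1 = 0 carry 1
  0+0+1 = 1
  1+0 = 1

0b110100011110111111011001110111110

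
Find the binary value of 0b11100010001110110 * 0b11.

0b1010100110101100010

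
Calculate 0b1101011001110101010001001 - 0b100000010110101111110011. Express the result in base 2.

0b1001010110111111010010110

Subtract column by column in base 2:
  1-1 → 0
  0-1 → 1 (borrow)
  0-0-1 → 1 (borrow)
  1-0-1 → 0
  0-1 → 1 (borrow)
  0-1-1 → 0 (borrow)
  0-1-1 → 0 (borrow)
  1-1-1 → 1 (borrow)
  0-1-1 → 0 (borrow)
  1-1-1 → 1 (borrow)
  0-0-1 → 1 (borrow)
  1-1-1 → 1 (borrow)
  0-0-1 → 1 (borrow)
  1-1-1 → 1 (borrow)
  1-1-1 → 1 (borrow)
  1-0-1 → 0
  0-1 → 1 (borrow)
  0-0-1 → 1 (borrow)
  1-0-1 → 0
  1-0 → 1
  0-0 → 0
  1-0 → 1
  0-0 → 0
  1-1 → 0
  1-0 → 1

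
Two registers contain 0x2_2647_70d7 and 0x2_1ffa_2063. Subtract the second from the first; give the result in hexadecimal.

Subtract column by column in base 16:
  7-3 → 4
  d-6 → 7
  0-0 → 0
  7-2 → 5
  7-a → d (borrow)
  4-f-1 → 4 (borrow)
  6-f-1 → 6 (borrow)
  2-1-1 → 0
  2-2 → 0

0x64d5074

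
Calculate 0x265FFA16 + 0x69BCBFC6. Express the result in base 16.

0x901CB9DC

Add column by column in base 16, right to left:
  6+6 = C
  1+C = D
  A+F = 9 carry 1
  F+B+1 = B carry 1
  F+C+1 = C carry 1
  5+B+1 = 1 carry 1
  6+9+1 = 0 carry 1
  2+6+1 = 9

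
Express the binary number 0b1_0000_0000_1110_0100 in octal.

0o200344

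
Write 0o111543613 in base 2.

Each octal digit is 3 bits: 1=001 1=001 1=001 5=101 4=100 3=011 6=110 1=001 3=011.

0b1001001101100011110001011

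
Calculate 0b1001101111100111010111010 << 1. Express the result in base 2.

0b10011011111001110101110100

Left shift by 1: append 1 zero bit.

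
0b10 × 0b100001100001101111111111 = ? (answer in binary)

0b1000011000011011111111110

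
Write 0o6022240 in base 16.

0x1824a0

Each octal digit is 3 bits: 6=110 0=000 2=010 2=010 2=010 4=100 0=000.
Group the bits into nibbles: 0001 1000 0010 0100 1010 0000 → 1824a0.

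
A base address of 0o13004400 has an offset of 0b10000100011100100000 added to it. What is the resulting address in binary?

0b1101000101000000100000

0o13004400 = 0b1011000000100100000000 in binary.
Add column by column in base 2, right to left:
  0+0 = 0
  0+0 = 0
  0+0 = 0
  0+0 = 0
  0+0 = 0
  0+1 = 1
  0+0 = 0
  0+0 = 0
  1+1 = 0 carry 1
  0+1+1 = 0 carry 1
  0+1+1 = 0 carry 1
  1+0+1 = 0 carry 1
  0+0+1 = 1
  0+0 = 0
  0+1 = 1
  0+0 = 0
  0+0 = 0
  0+0 = 0
  1+0 = 1
  1+1 = 0 carry 1
  0+0+1 = 1
  1+0 = 1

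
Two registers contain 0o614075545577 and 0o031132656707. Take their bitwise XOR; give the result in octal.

0o625147313270

XOR each oct digit independently (no carries):
  6^0=6, 1^3=2, 4^1=5, 0^1=1, 7^3=4, 5^2=7, 5^6=3, 4^5=1, 5^6=3, 5^7=2, 7^0=7, 7^7=0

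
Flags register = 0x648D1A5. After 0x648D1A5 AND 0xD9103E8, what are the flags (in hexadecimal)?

0x40001A0

AND each hex digit independently (no carries):
  6&D=4, 4&9=0, 8&1=0, D&0=0, 1&3=1, A&E=A, 5&8=0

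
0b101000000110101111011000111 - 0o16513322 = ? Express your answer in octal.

0o462143765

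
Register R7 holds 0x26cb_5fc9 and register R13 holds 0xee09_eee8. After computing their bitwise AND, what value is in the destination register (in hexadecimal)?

0x26094ec8

AND each hex digit independently (no carries):
  2&e=2, 6&e=6, c&0=0, b&9=9, 5&e=4, f&e=e, c&e=c, 9&8=8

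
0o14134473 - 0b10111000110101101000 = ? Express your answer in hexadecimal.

0x252BD3

0o14134473 = 0x30B93B in hexadecimal.
0b10111000110101101000 = 0xB8D68 in hexadecimal.
Subtract column by column in base 16:
  B-8 → 3
  3-6 → D (borrow)
  9-D-1 → B (borrow)
  B-8-1 → 2
  0-B → 5 (borrow)
  3-0-1 → 2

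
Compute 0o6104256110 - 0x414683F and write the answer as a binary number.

0b101100111111001111010000001001

0o6104256110 = 0b110001000100010101110001001000 in binary.
0x414683F = 0b100000101000110100000111111 in binary.
Subtract column by column in base 2:
  0-1 → 1 (borrow)
  0-1-1 → 0 (borrow)
  0-1-1 → 0 (borrow)
  1-1-1 → 1 (borrow)
  0-1-1 → 0 (borrow)
  0-1-1 → 0 (borrow)
  1-0-1 → 0
  0-0 → 0
  0-0 → 0
  0-0 → 0
  1-0 → 1
  1-1 → 0
  1-0 → 1
  0-1 → 1 (borrow)
  1-1-1 → 1 (borrow)
  0-0-1 → 1 (borrow)
  1-0-1 → 0
  0-0 → 0
  0-1 → 1 (borrow)
  0-0-1 → 1 (borrow)
  1-1-1 → 1 (borrow)
  0-0-1 → 1 (borrow)
  0-0-1 → 1 (borrow)
  0-0-1 → 1 (borrow)
  1-0-1 → 0
  0-0 → 0
  0-1 → 1 (borrow)
  0-0-1 → 1 (borrow)
  1-0-1 → 0
  1-0 → 1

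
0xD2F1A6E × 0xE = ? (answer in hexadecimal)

Multiply each base-16 digit by 14, carrying:
  E×14 = 196 → write 4 carry 12
  6×14+12 = 96 → write 0 carry 6
  A×14+6 = 146 → write 2 carry 9
  1×14+9 = 23 → write 7 carry 1
  F×14+1 = 211 → write 3 carry 13
  2×14+13 = 41 → write 9 carry 2
  D×14+2 = 184 → write 8 carry 11
  remaining carry: B

0xB8937204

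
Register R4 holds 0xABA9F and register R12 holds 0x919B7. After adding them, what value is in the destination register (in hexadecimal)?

Add column by column in base 16, right to left:
  F+7 = 6 carry 1
  9+B+1 = 5 carry 1
  A+9+1 = 4 carry 1
  B+1+1 = D
  A+9 = 3 carry 1
  final carry 1

0x13D456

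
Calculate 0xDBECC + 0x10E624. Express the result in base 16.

Add column by column in base 16, right to left:
  C+4 = 0 carry 1
  C+2+1 = F
  E+6 = 4 carry 1
  B+E+1 = A carry 1
  D+0+1 = E
  0+1 = 1

0x1EA4F0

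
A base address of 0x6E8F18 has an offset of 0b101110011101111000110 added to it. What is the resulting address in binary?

0b100001011100101011011110

0x6E8F18 = 0b11011101000111100011000 in binary.
Add column by column in base 2, right to left:
  0+0 = 0
  0+1 = 1
  0+1 = 1
  1+0 = 1
  1+0 = 1
  0+0 = 0
  0+1 = 1
  0+1 = 1
  1+1 = 0 carry 1
  1+1+1 = 1 carry 1
  1+0+1 = 0 carry 1
  1+1+1 = 1 carry 1
  0+1+1 = 0 carry 1
  0+1+1 = 0 carry 1
  0+0+1 = 1
  1+0 = 1
  0+1 = 1
  1+1 = 0 carry 1
  1+1+1 = 1 carry 1
  1+0+1 = 0 carry 1
  0+1+1 = 0 carry 1
  1+0+1 = 0 carry 1
  1+0+1 = 0 carry 1
  final carry 1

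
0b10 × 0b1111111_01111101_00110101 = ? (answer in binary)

0b111111101111101001101010

Multiply each base-2 digit by 2, carrying:
  1×2 = 2 → write 0 carry 1
  0×2+1 = 1 → write 1
  1×2 = 2 → write 0 carry 1
  0×2+1 = 1 → write 1
  1×2 = 2 → write 0 carry 1
  1×2+1 = 3 → write 1 carry 1
  0×2+1 = 1 → write 1
  0×2 = 0 → write 0
  1×2 = 2 → write 0 carry 1
  0×2+1 = 1 → write 1
  1×2 = 2 → write 0 carry 1
  1×2+1 = 3 → write 1 carry 1
  1×2+1 = 3 → write 1 carry 1
  1×2+1 = 3 → write 1 carry 1
  1×2+1 = 3 → write 1 carry 1
  0×2+1 = 1 → write 1
  1×2 = 2 → write 0 carry 1
  1×2+1 = 3 → write 1 carry 1
  1×2+1 = 3 → write 1 carry 1
  1×2+1 = 3 → write 1 carry 1
  1×2+1 = 3 → write 1 carry 1
  1×2+1 = 3 → write 1 carry 1
  1×2+1 = 3 → write 1 carry 1
  remaining carry: 1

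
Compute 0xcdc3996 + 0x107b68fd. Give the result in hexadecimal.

Add column by column in base 16, right to left:
  6+d = 3 carry 1
  9+f+1 = 9 carry 1
  9+8+1 = 2 carry 1
  3+6+1 = a
  c+b = 7 carry 1
  d+7+1 = 5 carry 1
  c+0+1 = d
  0+1 = 1

0x1d57a293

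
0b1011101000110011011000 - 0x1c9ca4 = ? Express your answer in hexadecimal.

0x11f034

0b1011101000110011011000 = 0x2e8cd8 in hexadecimal.
Subtract column by column in base 16:
  8-4 → 4
  d-a → 3
  c-c → 0
  8-9 → f (borrow)
  e-c-1 → 1
  2-1 → 1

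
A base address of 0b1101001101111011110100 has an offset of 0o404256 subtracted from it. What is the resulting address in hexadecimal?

0x32D646

0b1101001101111011110100 = 0x34DEF4 in hexadecimal.
0o404256 = 0x208AE in hexadecimal.
Subtract column by column in base 16:
  4-E → 6 (borrow)
  F-A-1 → 4
  E-8 → 6
  D-0 → D
  4-2 → 2
  3-0 → 3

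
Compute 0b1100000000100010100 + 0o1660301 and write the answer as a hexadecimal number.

0xD61D5

0b1100000000100010100 = 0x60114 in hexadecimal.
0o1660301 = 0x760C1 in hexadecimal.
Add column by column in base 16, right to left:
  4+1 = 5
  1+C = D
  1+0 = 1
  0+6 = 6
  6+7 = D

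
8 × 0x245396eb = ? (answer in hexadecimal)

Multiply each base-16 digit by 8, carrying:
  b×8 = 88 → write 8 carry 5
  e×8+5 = 117 → write 5 carry 7
  6×8+7 = 55 → write 7 carry 3
  9×8+3 = 75 → write b carry 4
  3×8+4 = 28 → write c carry 1
  5×8+1 = 41 → write 9 carry 2
  4×8+2 = 34 → write 2 carry 2
  2×8+2 = 18 → write 2 carry 1
  remaining carry: 1

0x1229cb758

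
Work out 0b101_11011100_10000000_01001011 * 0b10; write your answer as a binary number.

0b1011101110010000000010010110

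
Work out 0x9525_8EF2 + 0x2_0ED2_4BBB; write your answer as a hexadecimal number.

0x2A3F7DAAD

Add column by column in base 16, right to left:
  2+B = D
  F+B = A carry 1
  E+B+1 = A carry 1
  8+4+1 = D
  5+2 = 7
  2+D = F
  5+E = 3 carry 1
  9+0+1 = A
  0+2 = 2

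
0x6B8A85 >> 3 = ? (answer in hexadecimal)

3 bits is not a whole number of base-16 digits; in binary: 11010111000101010000101 >> 3 = 11010111000101010000.

0xD7150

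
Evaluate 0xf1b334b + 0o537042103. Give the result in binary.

0b10100100101110111011110001110

0xf1b334b = 0b1111000110110011001101001011 in binary.
0o537042103 = 0b101011111000100010001000011 in binary.
Add column by column in base 2, right to left:
  1+1 = 0 carry 1
  1+1+1 = 1 carry 1
  0+0+1 = 1
  1+0 = 1
  0+0 = 0
  0+0 = 0
  1+1 = 0 carry 1
  0+0+1 = 1
  1+0 = 1
  1+0 = 1
  0+1 = 1
  0+0 = 0
  1+0 = 1
  1+0 = 1
  0+1 = 1
  0+0 = 0
  1+0 = 1
  1+0 = 1
  0+1 = 1
  1+1 = 0 carry 1
  1+1+1 = 1 carry 1
  0+1+1 = 0 carry 1
  0+1+1 = 0 carry 1
  0+0+1 = 1
  1+1 = 0 carry 1
  1+0+1 = 0 carry 1
  1+1+1 = 1 carry 1
  1+0+1 = 0 carry 1
  final carry 1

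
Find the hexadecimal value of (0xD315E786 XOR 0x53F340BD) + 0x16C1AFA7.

0x97A856E2

First 0xD315E786 XOR 0x53F340BD = 0x80E6A73B.
Add column by column in base 16, right to left:
  B+7 = 2 carry 1
  3+A+1 = E
  7+F = 6 carry 1
  A+A+1 = 5 carry 1
  6+1+1 = 8
  E+C = A carry 1
  0+6+1 = 7
  8+1 = 9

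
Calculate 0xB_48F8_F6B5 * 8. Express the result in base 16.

0x5A47C7B5A8

Multiply each base-16 digit by 8, carrying:
  5×8 = 40 → write 8 carry 2
  B×8+2 = 90 → write A carry 5
  6×8+5 = 53 → write 5 carry 3
  F×8+3 = 123 → write B carry 7
  8×8+7 = 71 → write 7 carry 4
  F×8+4 = 124 → write C carry 7
  8×8+7 = 71 → write 7 carry 4
  4×8+4 = 36 → write 4 carry 2
  B×8+2 = 90 → write A carry 5
  remaining carry: 5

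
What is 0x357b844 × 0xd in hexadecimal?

Multiply each base-16 digit by 13, carrying:
  4×13 = 52 → write 4 carry 3
  4×13+3 = 55 → write 7 carry 3
  8×13+3 = 107 → write b carry 6
  b×13+6 = 149 → write 5 carry 9
  7×13+9 = 100 → write 4 carry 6
  5×13+6 = 71 → write 7 carry 4
  3×13+4 = 43 → write b carry 2
  remaining carry: 2

0x2b745b74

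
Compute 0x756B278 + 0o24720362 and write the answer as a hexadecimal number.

0x7AA536A

0o24720362 = 0x53A0F2 in hexadecimal.
Add column by column in base 16, right to left:
  8+2 = A
  7+F = 6 carry 1
  2+0+1 = 3
  B+A = 5 carry 1
  6+3+1 = A
  5+5 = A
  7+0 = 7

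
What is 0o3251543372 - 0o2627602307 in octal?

Subtract column by column in base 8:
  2-7 → 3 (borrow)
  7-0-1 → 6
  3-3 → 0
  3-2 → 1
  4-0 → 4
  5-6 → 7 (borrow)
  1-7-1 → 1 (borrow)
  5-2-1 → 2
  2-6 → 4 (borrow)
  3-2-1 → 0

0o421741063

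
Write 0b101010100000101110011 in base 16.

0x154173

Group the bits into nibbles: 0001 0101 0100 0001 0111 0011 → 154173.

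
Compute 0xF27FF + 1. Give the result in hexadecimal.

0xF2800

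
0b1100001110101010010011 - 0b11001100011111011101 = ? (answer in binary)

0b1001000010001010110110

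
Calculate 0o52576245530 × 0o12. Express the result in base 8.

0o653357170560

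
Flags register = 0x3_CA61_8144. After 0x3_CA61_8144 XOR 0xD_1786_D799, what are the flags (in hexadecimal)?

0xEDDE756DD

XOR each hex digit independently (no carries):
  3^D=E, C^1=D, A^7=D, 6^8=E, 1^6=7, 8^D=5, 1^7=6, 4^9=D, 4^9=D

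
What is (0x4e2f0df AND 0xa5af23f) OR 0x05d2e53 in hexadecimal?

0x4e2f0df AND 0xa5af23f = 0x042f01f.
Then OR with 0x05d2e53.

0x5ffe5f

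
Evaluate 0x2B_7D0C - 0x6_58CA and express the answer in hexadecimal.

Subtract column by column in base 16:
  C-A → 2
  0-C → 4 (borrow)
  D-8-1 → 4
  7-5 → 2
  B-6 → 5
  2-0 → 2

0x252442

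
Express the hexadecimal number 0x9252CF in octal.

Expand each hex digit to 4 bits: 9=1001 2=0010 5=0101 2=0010 C=1100 F=1111.
Group the bits in threes: 100 100 100 101 001 011 001 111 → 44451317.

0o44451317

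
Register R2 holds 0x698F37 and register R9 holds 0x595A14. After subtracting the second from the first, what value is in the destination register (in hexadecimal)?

Subtract column by column in base 16:
  7-4 → 3
  3-1 → 2
  F-A → 5
  8-5 → 3
  9-9 → 0
  6-5 → 1

0x103523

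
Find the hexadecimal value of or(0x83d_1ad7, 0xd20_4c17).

0xd3d5ed7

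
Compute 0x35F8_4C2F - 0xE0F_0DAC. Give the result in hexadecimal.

Subtract column by column in base 16:
  F-C → 3
  2-A → 8 (borrow)
  C-D-1 → E (borrow)
  4-0-1 → 3
  8-F → 9 (borrow)
  F-0-1 → E
  5-E → 7 (borrow)
  3-0-1 → 2

0x27E93E83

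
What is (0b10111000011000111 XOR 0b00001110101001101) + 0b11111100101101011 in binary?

0b110110011011110101

First 0b10111000011000111 XOR 0b00001110101001101 = 0b10110110110001010.
Add column by column in base 2, right to left:
  0+1 = 1
  1+1 = 0 carry 1
  0+0+1 = 1
  1+1 = 0 carry 1
  0+0+1 = 1
  0+1 = 1
  0+1 = 1
  1+0 = 1
  1+1 = 0 carry 1
  0+0+1 = 1
  1+0 = 1
  1+1 = 0 carry 1
  0+1+1 = 0 carry 1
  1+1+1 = 1 carry 1
  1+1+1 = 1 carry 1
  0+1+1 = 0 carry 1
  1+1+1 = 1 carry 1
  final carry 1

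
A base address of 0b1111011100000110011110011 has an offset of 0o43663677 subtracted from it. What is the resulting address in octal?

0o127522464

0b1111011100000110011110011 = 0o173406363 in octal.
Subtract column by column in base 8:
  3-7 → 4 (borrow)
  6-7-1 → 6 (borrow)
  3-6-1 → 4 (borrow)
  6-3-1 → 2
  0-6 → 2 (borrow)
  4-6-1 → 5 (borrow)
  3-3-1 → 7 (borrow)
  7-4-1 → 2
  1-0 → 1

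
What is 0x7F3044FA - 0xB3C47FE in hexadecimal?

0x73F3FCFC

Subtract column by column in base 16:
  A-E → C (borrow)
  F-F-1 → F (borrow)
  4-7-1 → C (borrow)
  4-4-1 → F (borrow)
  0-C-1 → 3 (borrow)
  3-3-1 → F (borrow)
  F-B-1 → 3
  7-0 → 7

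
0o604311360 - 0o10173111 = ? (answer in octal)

Subtract column by column in base 8:
  0-1 → 7 (borrow)
  6-1-1 → 4
  3-1 → 2
  1-3 → 6 (borrow)
  1-7-1 → 1 (borrow)
  3-1-1 → 1
  4-0 → 4
  0-1 → 7 (borrow)
  6-0-1 → 5

0o574116247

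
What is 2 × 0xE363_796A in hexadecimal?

Multiply each base-16 digit by 2, carrying:
  A×2 = 20 → write 4 carry 1
  6×2+1 = 13 → write D
  9×2 = 18 → write 2 carry 1
  7×2+1 = 15 → write F
  3×2 = 6 → write 6
  6×2 = 12 → write C
  3×2 = 6 → write 6
  E×2 = 28 → write C carry 1
  remaining carry: 1

0x1C6C6F2D4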